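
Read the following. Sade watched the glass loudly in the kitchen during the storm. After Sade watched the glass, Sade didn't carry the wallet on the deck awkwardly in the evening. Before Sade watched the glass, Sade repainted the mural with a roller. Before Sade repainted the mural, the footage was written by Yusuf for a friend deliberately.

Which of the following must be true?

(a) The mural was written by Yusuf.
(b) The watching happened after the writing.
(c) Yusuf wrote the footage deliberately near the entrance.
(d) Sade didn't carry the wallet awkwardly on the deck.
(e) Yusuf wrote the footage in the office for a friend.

(b)

(a) Not entailed — Yusuf wrote the footage, not the mural; the mural belongs to the repainting event.
(b) Entailed — the narrative places the writing before the watching.
(c) Not entailed — 'near the entrance' adds information not in the original event.
(d) Not entailed — dropping 'in the evening' under negation is not valid — the original leaves open that Sade carried the wallet some other way.
(e) Not entailed — 'in the office' adds information not in the original event.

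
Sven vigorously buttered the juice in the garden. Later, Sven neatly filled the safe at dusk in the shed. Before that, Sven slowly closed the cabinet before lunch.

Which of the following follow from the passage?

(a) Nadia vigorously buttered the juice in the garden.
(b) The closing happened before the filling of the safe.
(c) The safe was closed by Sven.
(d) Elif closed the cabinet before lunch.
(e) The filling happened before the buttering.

(b)

(a) Not entailed — the passage has Sven buttering the juice, not Nadia.
(b) Entailed — the narrative places the closing before the filling.
(c) Not entailed — Sven closed the cabinet, not the safe; the safe belongs to the filling event.
(d) Not entailed — the passage has Sven closing the cabinet, not Elif.
(e) Not entailed — the narrative places the buttering before the filling, not after.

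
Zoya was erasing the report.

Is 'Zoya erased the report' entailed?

'was erasing' is progressive; for an accomplishment like 'erase the report', it doesn't entail completion.

no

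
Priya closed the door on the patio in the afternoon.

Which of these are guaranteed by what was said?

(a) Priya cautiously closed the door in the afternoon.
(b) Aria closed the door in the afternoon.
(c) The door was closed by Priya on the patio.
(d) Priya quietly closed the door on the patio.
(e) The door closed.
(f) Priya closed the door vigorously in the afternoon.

(a) Not entailed — 'cautiously' adds information not in the original event.
(b) Not entailed — the passage has Priya closing the door, not Aria.
(c) Entailed — this follows by dropping conjuncts from the closing event's description.
(d) Not entailed — 'quietly' adds information not in the original event.
(e) Entailed — 'Priya closed the door' is causative; it entails the inchoative 'the door closed'.
(f) Not entailed — 'vigorously' adds information not in the original event.

(c), (e)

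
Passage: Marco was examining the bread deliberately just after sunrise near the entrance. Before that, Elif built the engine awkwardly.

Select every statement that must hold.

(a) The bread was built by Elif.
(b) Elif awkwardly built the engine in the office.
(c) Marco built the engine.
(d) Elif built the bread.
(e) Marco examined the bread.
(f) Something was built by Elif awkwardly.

(a) Not entailed — Elif built the engine, not the bread; the bread belongs to the examining event.
(b) Not entailed — 'in the office' adds information not in the original event.
(c) Not entailed — the passage has Elif building the engine, not Marco.
(d) Not entailed — Elif built the engine, not the bread; the bread belongs to the examining event.
(e) Entailed — 'examine' is an activity; 'was examining' entails that some examining happened, so 'examined' holds.
(f) Entailed — every conjunct here is already in the original building event.

(e), (f)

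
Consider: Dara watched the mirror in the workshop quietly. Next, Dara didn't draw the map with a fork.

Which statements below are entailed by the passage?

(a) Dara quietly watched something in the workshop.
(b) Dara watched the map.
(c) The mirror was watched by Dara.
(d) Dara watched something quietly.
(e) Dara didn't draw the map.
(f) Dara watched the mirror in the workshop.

(a) Entailed — this follows by dropping conjuncts from the watching event's description.
(b) Not entailed — Dara watched the mirror, not the map; the map belongs to the drawing event.
(c) Entailed — the original entails any weakening of itself; this just drops 'quietly', 'in the workshop'.
(d) Entailed — every conjunct here is already in the original watching event.
(e) Not entailed — dropping 'with a fork' under negation is not valid — the original leaves open that Dara drew the map some other way.
(f) Entailed — dropping 'quietly' leaves a sub-description the original still satisfies.

(a), (c), (d), (f)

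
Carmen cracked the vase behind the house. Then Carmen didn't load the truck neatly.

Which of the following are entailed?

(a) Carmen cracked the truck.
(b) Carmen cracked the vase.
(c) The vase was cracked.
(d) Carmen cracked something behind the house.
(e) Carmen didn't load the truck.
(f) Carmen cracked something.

(a) Not entailed — Carmen cracked the vase, not the truck; the truck belongs to the loading event.
(b) Entailed — the original entails any weakening of itself; this just drops 'behind the house'.
(c) Entailed — this follows by dropping conjuncts from the cracking event's description.
(d) Entailed — every conjunct here is already in the original cracking event.
(e) Not entailed — dropping 'neatly' under negation is not valid — the original leaves open that Carmen loaded the truck some other way.
(f) Entailed — every conjunct here is already in the original cracking event.

(b), (c), (d), (f)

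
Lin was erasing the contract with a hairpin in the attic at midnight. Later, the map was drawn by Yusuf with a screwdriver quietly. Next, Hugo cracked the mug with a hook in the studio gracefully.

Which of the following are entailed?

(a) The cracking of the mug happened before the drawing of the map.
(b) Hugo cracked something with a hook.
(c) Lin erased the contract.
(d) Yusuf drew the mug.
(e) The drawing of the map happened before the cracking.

(b), (e)

(a) Not entailed — the narrative places the drawing before the cracking, not after.
(b) Entailed — this follows by dropping conjuncts from the cracking event's description.
(c) Not entailed — 'was erasing' is progressive on an accomplishment; it does not entail the completed 'erased'.
(d) Not entailed — Yusuf drew the map, not the mug; the mug belongs to the cracking event.
(e) Entailed — the narrative places the drawing before the cracking.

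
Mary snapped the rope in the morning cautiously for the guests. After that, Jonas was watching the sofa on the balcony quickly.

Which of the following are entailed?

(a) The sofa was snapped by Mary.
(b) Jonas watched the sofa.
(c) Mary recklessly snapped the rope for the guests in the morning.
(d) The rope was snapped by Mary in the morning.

(a) Not entailed — Mary snapped the rope, not the sofa; the sofa belongs to the watching event.
(b) Entailed — 'watch' is an activity; 'was watching' entails that some watching happened, so 'watched' holds.
(c) Not entailed — 'recklessly' adds a manner not in (and inconsistent with) the original.
(d) Entailed — the original entails any weakening of itself; this just drops 'for the guests', 'cautiously'.

(b), (d)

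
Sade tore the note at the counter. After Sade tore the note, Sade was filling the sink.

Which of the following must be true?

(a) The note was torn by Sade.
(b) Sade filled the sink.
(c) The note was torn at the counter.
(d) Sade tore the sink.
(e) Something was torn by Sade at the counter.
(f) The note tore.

(a) Entailed — the original entails any weakening of itself; this just drops 'at the counter'.
(b) Not entailed — 'was filling' is progressive on an accomplishment; it does not entail the completed 'filled'.
(c) Entailed — every conjunct here is already in the original tearing event.
(d) Not entailed — Sade tore the note, not the sink; the sink belongs to the filling event.
(e) Entailed — this follows by dropping conjuncts from the tearing event's description.
(f) Entailed — 'Sade tore the note' is causative; it entails the inchoative 'the note tore'.

(a), (c), (e), (f)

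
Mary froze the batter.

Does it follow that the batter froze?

'Mary froze the batter' is the causative; it entails the inchoative 'the batter froze'.

yes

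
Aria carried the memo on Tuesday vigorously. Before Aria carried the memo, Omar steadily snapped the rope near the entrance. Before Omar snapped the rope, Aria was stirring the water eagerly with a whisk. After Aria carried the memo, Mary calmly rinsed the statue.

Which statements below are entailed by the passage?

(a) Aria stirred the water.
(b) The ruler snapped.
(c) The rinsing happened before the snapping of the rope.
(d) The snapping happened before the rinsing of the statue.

(a) Entailed — 'stir' is an activity; 'was stirring' entails that some stirring happened, so 'stirred' holds.
(b) Not entailed — the rope is what snapped, not the ruler.
(c) Not entailed — the narrative places the snapping before the rinsing, not after.
(d) Entailed — the narrative places the snapping before the rinsing.

(a), (d)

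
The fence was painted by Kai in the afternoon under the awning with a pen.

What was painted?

'the fence' marks the patient of the painting event.

the fence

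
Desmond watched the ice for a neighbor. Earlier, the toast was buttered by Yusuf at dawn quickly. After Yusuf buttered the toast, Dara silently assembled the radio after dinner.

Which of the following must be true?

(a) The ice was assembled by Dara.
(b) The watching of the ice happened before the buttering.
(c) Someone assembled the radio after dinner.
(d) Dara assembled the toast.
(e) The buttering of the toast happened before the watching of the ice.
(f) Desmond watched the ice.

(a) Not entailed — Dara assembled the radio, not the ice; the ice belongs to the watching event.
(b) Not entailed — the narrative places the buttering before the watching, not after.
(c) Entailed — dropping 'silently' and generalizing the agent leaves a sub-description the original still satisfies.
(d) Not entailed — Dara assembled the radio, not the toast; the toast belongs to the buttering event.
(e) Entailed — the narrative places the buttering before the watching.
(f) Entailed — every conjunct here is already in the original watching event.

(c), (e), (f)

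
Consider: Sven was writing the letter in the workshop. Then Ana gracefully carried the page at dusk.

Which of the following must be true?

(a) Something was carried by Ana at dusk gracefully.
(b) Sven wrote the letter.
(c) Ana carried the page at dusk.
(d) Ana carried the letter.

(a) Entailed — every conjunct here is already in the original carrying event.
(b) Not entailed — 'was writing' is progressive on an accomplishment; it does not entail the completed 'wrote'.
(c) Entailed — the original entails any weakening of itself; this just drops 'gracefully'.
(d) Not entailed — Ana carried the page, not the letter; the letter belongs to the writing event.

(a), (c)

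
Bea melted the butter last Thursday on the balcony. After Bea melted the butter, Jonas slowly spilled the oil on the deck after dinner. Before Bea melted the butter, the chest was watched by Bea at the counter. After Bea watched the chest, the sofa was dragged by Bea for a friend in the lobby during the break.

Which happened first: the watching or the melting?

The connectives place the watching before the melting.

the watching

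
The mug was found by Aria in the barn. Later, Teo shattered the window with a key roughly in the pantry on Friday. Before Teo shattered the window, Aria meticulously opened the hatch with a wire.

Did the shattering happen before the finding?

The narrative orders the finding before the shattering.

no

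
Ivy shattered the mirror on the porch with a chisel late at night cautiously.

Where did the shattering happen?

on the porch

'on the porch' marks the location of the shattering event.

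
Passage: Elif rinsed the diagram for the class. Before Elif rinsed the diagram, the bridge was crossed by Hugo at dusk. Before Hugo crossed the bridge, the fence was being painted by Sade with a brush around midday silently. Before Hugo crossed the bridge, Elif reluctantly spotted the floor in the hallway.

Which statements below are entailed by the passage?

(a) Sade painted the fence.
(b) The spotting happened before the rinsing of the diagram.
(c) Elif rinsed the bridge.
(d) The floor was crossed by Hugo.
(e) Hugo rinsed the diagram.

(a) Not entailed — 'was painting' is progressive on an accomplishment; it does not entail the completed 'painted'.
(b) Entailed — the narrative places the spotting before the rinsing.
(c) Not entailed — Elif rinsed the diagram, not the bridge; the bridge belongs to the crossing event.
(d) Not entailed — Hugo crossed the bridge, not the floor; the floor belongs to the spotting event.
(e) Not entailed — the passage has Elif rinsing the diagram, not Hugo.

(b)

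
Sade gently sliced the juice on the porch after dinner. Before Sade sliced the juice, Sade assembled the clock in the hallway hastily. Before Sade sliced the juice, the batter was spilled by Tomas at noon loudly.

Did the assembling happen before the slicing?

yes

The narrative orders the assembling before the slicing.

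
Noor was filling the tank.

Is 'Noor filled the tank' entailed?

no

'was filling' is progressive; for an accomplishment like 'fill the tank', it doesn't entail completion.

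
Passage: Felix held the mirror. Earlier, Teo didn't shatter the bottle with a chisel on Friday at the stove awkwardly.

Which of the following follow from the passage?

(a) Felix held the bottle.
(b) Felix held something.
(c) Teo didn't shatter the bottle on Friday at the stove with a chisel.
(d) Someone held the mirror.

(a) Not entailed — Felix held the mirror, not the bottle; the bottle belongs to the shattering event.
(b) Entailed — generalizing the patient leaves a sub-description the original still satisfies.
(c) Not entailed — dropping 'awkwardly' under negation is not valid — the original leaves open that Teo shattered the bottle some other way.
(d) Entailed — the original entails any weakening of itself; this just generalizes the agent.

(b), (d)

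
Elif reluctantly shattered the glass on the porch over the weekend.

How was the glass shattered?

reluctantly

'reluctantly' marks the manner of the shattering event.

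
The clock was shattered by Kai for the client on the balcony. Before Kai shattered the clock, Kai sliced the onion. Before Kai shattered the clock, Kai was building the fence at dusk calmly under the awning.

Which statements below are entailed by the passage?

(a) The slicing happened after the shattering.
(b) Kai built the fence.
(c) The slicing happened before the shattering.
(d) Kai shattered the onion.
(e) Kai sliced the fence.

(c)

(a) Not entailed — the narrative places the slicing before the shattering, not after.
(b) Not entailed — 'was building' is progressive on an accomplishment; it does not entail the completed 'built'.
(c) Entailed — the narrative places the slicing before the shattering.
(d) Not entailed — Kai shattered the clock, not the onion; the onion belongs to the slicing event.
(e) Not entailed — Kai sliced the onion, not the fence; the fence belongs to the building event.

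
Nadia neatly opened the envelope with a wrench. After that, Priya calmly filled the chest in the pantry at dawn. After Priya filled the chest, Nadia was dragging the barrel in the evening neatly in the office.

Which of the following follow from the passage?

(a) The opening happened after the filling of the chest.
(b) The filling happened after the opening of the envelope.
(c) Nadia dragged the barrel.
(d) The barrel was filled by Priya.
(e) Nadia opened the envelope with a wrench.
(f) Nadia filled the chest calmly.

(a) Not entailed — the narrative places the opening before the filling, not after.
(b) Entailed — the narrative places the opening before the filling.
(c) Entailed — 'drag' is an activity; 'was dragging' entails that some dragging happened, so 'dragged' holds.
(d) Not entailed — Priya filled the chest, not the barrel; the barrel belongs to the dragging event.
(e) Entailed — the original entails any weakening of itself; this just drops 'neatly'.
(f) Not entailed — the passage has Priya filling the chest, not Nadia.

(b), (c), (e)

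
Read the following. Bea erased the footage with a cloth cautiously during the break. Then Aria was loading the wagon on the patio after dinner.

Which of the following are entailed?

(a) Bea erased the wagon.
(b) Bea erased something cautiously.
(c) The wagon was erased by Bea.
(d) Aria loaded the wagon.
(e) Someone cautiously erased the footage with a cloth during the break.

(b), (e)

(a) Not entailed — Bea erased the footage, not the wagon; the wagon belongs to the loading event.
(b) Entailed — dropping 'with a cloth', 'during the break' and generalizing the patient leaves a sub-description the original still satisfies.
(c) Not entailed — Bea erased the footage, not the wagon; the wagon belongs to the loading event.
(d) Not entailed — 'was loading' is progressive on an accomplishment; it does not entail the completed 'loaded'.
(e) Entailed — generalizing the agent leaves a sub-description the original still satisfies.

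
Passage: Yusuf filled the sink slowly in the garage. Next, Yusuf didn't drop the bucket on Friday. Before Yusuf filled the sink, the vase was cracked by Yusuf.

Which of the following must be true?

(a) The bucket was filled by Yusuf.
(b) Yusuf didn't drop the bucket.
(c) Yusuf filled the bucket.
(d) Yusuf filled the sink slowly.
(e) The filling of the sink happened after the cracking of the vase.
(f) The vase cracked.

(a) Not entailed — Yusuf filled the sink, not the bucket; the bucket belongs to the dropping event.
(b) Not entailed — dropping 'on Friday' under negation is not valid — the original leaves open that Yusuf dropped the bucket some other way.
(c) Not entailed — Yusuf filled the sink, not the bucket; the bucket belongs to the dropping event.
(d) Entailed — this follows by dropping conjuncts from the filling event's description.
(e) Entailed — the narrative places the cracking before the filling.
(f) Entailed — 'Yusuf cracked the vase' is causative; it entails the inchoative 'the vase cracked'.

(d), (e), (f)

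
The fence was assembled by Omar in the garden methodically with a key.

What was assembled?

'the fence' marks the patient of the assembling event.

the fence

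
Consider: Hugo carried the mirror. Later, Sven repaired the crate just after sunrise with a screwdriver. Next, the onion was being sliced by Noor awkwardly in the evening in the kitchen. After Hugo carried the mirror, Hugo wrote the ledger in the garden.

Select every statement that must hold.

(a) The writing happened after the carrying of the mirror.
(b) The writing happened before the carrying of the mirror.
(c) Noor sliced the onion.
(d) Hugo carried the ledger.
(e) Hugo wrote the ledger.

(a), (e)

(a) Entailed — the narrative places the carrying before the writing.
(b) Not entailed — the narrative places the carrying before the writing, not after.
(c) Not entailed — 'was slicing' is progressive on an accomplishment; it does not entail the completed 'sliced'.
(d) Not entailed — Hugo carried the mirror, not the ledger; the ledger belongs to the writing event.
(e) Entailed — the original entails any weakening of itself; this just drops 'in the garden'.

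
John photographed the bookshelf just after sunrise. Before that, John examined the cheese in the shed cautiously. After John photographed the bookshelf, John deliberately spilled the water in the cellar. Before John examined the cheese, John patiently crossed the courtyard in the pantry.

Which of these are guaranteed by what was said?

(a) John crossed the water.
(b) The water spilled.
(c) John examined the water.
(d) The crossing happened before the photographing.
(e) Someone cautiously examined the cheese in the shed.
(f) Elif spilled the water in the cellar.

(a) Not entailed — John crossed the courtyard, not the water; the water belongs to the spilling event.
(b) Entailed — 'John spilled the water' is causative; it entails the inchoative 'the water spilled'.
(c) Not entailed — John examined the cheese, not the water; the water belongs to the spilling event.
(d) Entailed — the narrative places the crossing before the photographing.
(e) Entailed — the original entails any weakening of itself; this just generalizes the agent.
(f) Not entailed — the passage has John spilling the water, not Elif.

(b), (d), (e)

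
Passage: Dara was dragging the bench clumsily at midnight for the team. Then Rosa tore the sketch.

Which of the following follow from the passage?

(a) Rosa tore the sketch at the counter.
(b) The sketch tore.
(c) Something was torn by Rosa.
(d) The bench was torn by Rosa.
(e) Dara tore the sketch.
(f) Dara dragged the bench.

(b), (c), (f)

(a) Not entailed — 'at the counter' adds information not in the original event.
(b) Entailed — 'Rosa tore the sketch' is causative; it entails the inchoative 'the sketch tore'.
(c) Entailed — the original entails any weakening of itself; this just generalizes the patient.
(d) Not entailed — Rosa tore the sketch, not the bench; the bench belongs to the dragging event.
(e) Not entailed — the passage has Rosa tearing the sketch, not Dara.
(f) Entailed — 'drag' is an activity; 'was dragging' entails that some dragging happened, so 'dragged' holds.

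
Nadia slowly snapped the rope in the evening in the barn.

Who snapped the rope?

'Nadia' marks the agent of the snapping event.

Nadia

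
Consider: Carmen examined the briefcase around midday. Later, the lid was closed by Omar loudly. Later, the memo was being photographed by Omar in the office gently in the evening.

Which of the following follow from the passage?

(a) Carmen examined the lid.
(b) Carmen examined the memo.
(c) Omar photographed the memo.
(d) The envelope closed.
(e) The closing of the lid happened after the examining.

(a) Not entailed — Carmen examined the briefcase, not the lid; the lid belongs to the closing event.
(b) Not entailed — Carmen examined the briefcase, not the memo; the memo belongs to the photographing event.
(c) Not entailed — 'was photographing' is progressive on an accomplishment; it does not entail the completed 'photographed'.
(d) Not entailed — the lid is what closed, not the envelope.
(e) Entailed — the narrative places the examining before the closing.

(e)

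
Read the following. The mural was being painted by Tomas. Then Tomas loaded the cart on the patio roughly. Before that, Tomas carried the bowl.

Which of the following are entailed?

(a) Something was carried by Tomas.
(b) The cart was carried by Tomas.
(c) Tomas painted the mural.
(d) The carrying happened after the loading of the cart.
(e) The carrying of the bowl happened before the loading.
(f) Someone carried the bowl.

(a), (e), (f)

(a) Entailed — generalizing the patient leaves a sub-description the original still satisfies.
(b) Not entailed — Tomas carried the bowl, not the cart; the cart belongs to the loading event.
(c) Not entailed — 'was painting' is progressive on an accomplishment; it does not entail the completed 'painted'.
(d) Not entailed — the narrative places the carrying before the loading, not after.
(e) Entailed — the narrative places the carrying before the loading.
(f) Entailed — generalizing the agent leaves a sub-description the original still satisfies.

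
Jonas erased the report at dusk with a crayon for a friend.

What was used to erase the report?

'with a crayon' marks the instrument of the erasing event.

a crayon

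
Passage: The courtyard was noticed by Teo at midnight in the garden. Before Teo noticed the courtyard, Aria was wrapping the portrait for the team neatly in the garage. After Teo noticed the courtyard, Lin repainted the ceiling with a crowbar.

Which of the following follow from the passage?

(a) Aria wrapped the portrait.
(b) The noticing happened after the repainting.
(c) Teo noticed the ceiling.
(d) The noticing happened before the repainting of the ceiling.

(d)

(a) Not entailed — 'was wrapping' is progressive on an accomplishment; it does not entail the completed 'wrapped'.
(b) Not entailed — the narrative places the noticing before the repainting, not after.
(c) Not entailed — Teo noticed the courtyard, not the ceiling; the ceiling belongs to the repainting event.
(d) Entailed — the narrative places the noticing before the repainting.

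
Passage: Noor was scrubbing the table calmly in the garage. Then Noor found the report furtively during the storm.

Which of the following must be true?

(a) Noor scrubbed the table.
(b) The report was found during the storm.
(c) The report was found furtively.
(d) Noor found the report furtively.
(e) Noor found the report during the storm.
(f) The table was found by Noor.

(a), (b), (c), (d), (e)

(a) Entailed — 'scrub' is an activity; 'was scrubbing' entails that some scrubbing happened, so 'scrubbed' holds.
(b) Entailed — this follows by dropping conjuncts from the finding event's description.
(c) Entailed — the original entails any weakening of itself; this just drops 'during the storm' and generalizes the agent.
(d) Entailed — this follows by dropping conjuncts from the finding event's description.
(e) Entailed — every conjunct here is already in the original finding event.
(f) Not entailed — Noor found the report, not the table; the table belongs to the scrubbing event.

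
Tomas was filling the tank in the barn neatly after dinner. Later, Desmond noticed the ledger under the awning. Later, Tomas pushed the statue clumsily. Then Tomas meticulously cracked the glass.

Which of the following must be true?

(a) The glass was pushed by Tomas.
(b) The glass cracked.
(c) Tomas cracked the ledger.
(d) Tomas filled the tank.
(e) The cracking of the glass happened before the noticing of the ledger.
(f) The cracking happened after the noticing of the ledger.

(a) Not entailed — Tomas pushed the statue, not the glass; the glass belongs to the cracking event.
(b) Entailed — 'Tomas cracked the glass' is causative; it entails the inchoative 'the glass cracked'.
(c) Not entailed — Tomas cracked the glass, not the ledger; the ledger belongs to the noticing event.
(d) Not entailed — 'was filling' is progressive on an accomplishment; it does not entail the completed 'filled'.
(e) Not entailed — the narrative places the noticing before the cracking, not after.
(f) Entailed — the narrative places the noticing before the cracking.

(b), (f)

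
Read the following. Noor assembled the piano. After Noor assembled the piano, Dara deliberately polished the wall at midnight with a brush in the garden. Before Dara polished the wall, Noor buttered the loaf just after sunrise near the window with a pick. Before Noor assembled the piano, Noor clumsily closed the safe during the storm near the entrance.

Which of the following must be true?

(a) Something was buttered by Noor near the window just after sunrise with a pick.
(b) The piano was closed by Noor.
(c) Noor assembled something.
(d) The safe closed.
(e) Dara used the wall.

(a) Entailed — every conjunct here is already in the original buttering event.
(b) Not entailed — Noor closed the safe, not the piano; the piano belongs to the assembling event.
(c) Entailed — generalizing the patient leaves a sub-description the original still satisfies.
(d) Entailed — 'Noor closed the safe' is causative; it entails the inchoative 'the safe closed'.
(e) Not entailed — the wall is the patient, not an instrument — Dara used a brush.

(a), (c), (d)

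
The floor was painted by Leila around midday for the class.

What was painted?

the floor

'the floor' marks the patient of the painting event.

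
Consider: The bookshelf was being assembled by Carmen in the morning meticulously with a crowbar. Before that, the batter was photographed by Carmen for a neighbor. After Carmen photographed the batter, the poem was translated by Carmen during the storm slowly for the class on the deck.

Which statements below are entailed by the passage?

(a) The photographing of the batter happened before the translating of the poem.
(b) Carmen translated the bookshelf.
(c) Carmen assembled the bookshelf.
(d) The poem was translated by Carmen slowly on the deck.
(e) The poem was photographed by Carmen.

(a) Entailed — the narrative places the photographing before the translating.
(b) Not entailed — Carmen translated the poem, not the bookshelf; the bookshelf belongs to the assembling event.
(c) Not entailed — 'was assembling' is progressive on an accomplishment; it does not entail the completed 'assembled'.
(d) Entailed — every conjunct here is already in the original translating event.
(e) Not entailed — Carmen photographed the batter, not the poem; the poem belongs to the translating event.

(a), (d)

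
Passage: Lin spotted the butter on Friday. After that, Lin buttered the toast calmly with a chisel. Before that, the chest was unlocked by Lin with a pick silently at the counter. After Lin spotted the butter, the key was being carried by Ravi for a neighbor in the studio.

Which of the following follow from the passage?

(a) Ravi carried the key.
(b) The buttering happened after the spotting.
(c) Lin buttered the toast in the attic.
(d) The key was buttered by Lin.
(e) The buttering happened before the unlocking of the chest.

(a), (b)

(a) Entailed — 'carry' is an activity; 'was carrying' entails that some carrying happened, so 'carried' holds.
(b) Entailed — the narrative places the spotting before the buttering.
(c) Not entailed — 'in the attic' adds information not in the original event.
(d) Not entailed — Lin buttered the toast, not the key; the key belongs to the carrying event.
(e) Not entailed — the narrative places the unlocking before the buttering, not after.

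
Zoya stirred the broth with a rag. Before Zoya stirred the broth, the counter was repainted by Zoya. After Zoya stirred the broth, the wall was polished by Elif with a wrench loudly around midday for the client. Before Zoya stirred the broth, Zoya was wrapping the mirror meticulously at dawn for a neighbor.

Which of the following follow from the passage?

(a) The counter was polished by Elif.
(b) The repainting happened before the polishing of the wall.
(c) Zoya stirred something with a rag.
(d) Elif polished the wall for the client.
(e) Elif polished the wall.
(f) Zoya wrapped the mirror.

(a) Not entailed — Elif polished the wall, not the counter; the counter belongs to the repainting event.
(b) Entailed — the narrative places the repainting before the polishing.
(c) Entailed — every conjunct here is already in the original stirring event.
(d) Entailed — the original entails any weakening of itself; this just drops 'with a wrench', 'loudly', 'around midday'.
(e) Entailed — the original entails any weakening of itself; this just drops 'with a wrench', 'loudly', 'around midday', 'for the client'.
(f) Not entailed — 'was wrapping' is progressive on an accomplishment; it does not entail the completed 'wrapped'.

(b), (c), (d), (e)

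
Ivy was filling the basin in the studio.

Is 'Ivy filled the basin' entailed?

'was filling' is progressive; for an accomplishment like 'fill the basin', it doesn't entail completion.

no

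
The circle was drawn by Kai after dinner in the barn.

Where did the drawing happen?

in the barn

'in the barn' marks the location of the drawing event.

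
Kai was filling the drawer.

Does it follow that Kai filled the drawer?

no

'was filling' is progressive; for an accomplishment like 'fill the drawer', it doesn't entail completion.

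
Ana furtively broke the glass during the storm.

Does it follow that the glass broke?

'Ana broke the glass' is the causative; it entails the inchoative 'the glass broke'.

yes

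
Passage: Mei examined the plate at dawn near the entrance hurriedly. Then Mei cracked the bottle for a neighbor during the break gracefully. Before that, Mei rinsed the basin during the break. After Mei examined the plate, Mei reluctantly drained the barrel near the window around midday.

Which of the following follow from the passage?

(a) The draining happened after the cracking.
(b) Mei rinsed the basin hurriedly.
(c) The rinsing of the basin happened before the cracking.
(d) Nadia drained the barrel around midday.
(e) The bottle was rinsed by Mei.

(c)

(a) Not entailed — the narrative doesn't order the cracking relative to the draining.
(b) Not entailed — 'hurriedly' adds information not in the original event.
(c) Entailed — the narrative places the rinsing before the cracking.
(d) Not entailed — the passage has Mei draining the barrel, not Nadia.
(e) Not entailed — Mei rinsed the basin, not the bottle; the bottle belongs to the cracking event.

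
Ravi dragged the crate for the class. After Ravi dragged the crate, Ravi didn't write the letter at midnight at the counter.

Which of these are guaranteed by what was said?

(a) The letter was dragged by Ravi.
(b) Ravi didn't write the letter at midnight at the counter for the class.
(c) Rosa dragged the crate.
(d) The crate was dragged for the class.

(a) Not entailed — Ravi dragged the crate, not the letter; the letter belongs to the writing event.
(b) Entailed — under negation, adding a further restriction is entailed: if no such writing event occurred, none occurred for the class either.
(c) Not entailed — the passage has Ravi dragging the crate, not Rosa.
(d) Entailed — every conjunct here is already in the original dragging event.

(b), (d)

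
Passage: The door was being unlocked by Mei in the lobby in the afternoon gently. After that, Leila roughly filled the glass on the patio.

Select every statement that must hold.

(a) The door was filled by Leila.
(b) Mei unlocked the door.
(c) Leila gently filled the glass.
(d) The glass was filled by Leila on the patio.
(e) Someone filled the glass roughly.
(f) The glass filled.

(a) Not entailed — Leila filled the glass, not the door; the door belongs to the unlocking event.
(b) Not entailed — 'was unlocking' is progressive on an accomplishment; it does not entail the completed 'unlocked'.
(c) Not entailed — 'gently' adds a manner not in (and inconsistent with) the original.
(d) Entailed — the original entails any weakening of itself; this just drops 'roughly'.
(e) Entailed — this follows by dropping conjuncts from the filling event's description.
(f) Entailed — 'Leila filled the glass' is causative; it entails the inchoative 'the glass filled'.

(d), (e), (f)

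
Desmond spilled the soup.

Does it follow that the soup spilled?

yes

'Desmond spilled the soup' is the causative; it entails the inchoative 'the soup spilled'.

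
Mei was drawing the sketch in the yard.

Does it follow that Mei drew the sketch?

'was drawing' is progressive; for an accomplishment like 'draw the sketch', it doesn't entail completion.

no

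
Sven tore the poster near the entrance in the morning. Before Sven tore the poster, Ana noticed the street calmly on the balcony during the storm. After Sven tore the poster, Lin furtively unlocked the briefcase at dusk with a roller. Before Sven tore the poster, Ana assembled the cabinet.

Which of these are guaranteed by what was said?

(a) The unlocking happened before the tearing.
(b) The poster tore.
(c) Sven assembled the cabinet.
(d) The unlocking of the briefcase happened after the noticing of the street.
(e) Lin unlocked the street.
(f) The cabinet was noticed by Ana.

(a) Not entailed — the narrative places the tearing before the unlocking, not after.
(b) Entailed — 'Sven tore the poster' is causative; it entails the inchoative 'the poster tore'.
(c) Not entailed — the passage has Ana assembling the cabinet, not Sven.
(d) Entailed — the narrative places the noticing before the unlocking.
(e) Not entailed — Lin unlocked the briefcase, not the street; the street belongs to the noticing event.
(f) Not entailed — Ana noticed the street, not the cabinet; the cabinet belongs to the assembling event.

(b), (d)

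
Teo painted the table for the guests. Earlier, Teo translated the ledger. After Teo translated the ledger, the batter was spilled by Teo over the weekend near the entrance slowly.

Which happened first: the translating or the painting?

The connectives place the translating before the painting.

the translating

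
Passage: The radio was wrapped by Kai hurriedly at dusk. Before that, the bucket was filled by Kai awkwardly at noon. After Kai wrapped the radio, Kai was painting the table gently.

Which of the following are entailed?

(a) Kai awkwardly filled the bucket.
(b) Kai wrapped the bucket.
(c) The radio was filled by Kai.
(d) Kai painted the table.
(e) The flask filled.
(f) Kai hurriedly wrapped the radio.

(a), (f)

(a) Entailed — this follows by dropping conjuncts from the filling event's description.
(b) Not entailed — Kai wrapped the radio, not the bucket; the bucket belongs to the filling event.
(c) Not entailed — Kai filled the bucket, not the radio; the radio belongs to the wrapping event.
(d) Not entailed — 'was painting' is progressive on an accomplishment; it does not entail the completed 'painted'.
(e) Not entailed — the bucket is what filled, not the flask.
(f) Entailed — every conjunct here is already in the original wrapping event.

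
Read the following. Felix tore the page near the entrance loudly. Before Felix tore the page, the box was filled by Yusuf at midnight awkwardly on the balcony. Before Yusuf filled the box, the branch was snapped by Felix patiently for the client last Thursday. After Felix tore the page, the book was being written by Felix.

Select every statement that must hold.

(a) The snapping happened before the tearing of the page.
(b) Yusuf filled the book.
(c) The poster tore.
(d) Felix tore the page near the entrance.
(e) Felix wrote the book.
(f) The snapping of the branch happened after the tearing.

(a) Entailed — the narrative places the snapping before the tearing.
(b) Not entailed — Yusuf filled the box, not the book; the book belongs to the writing event.
(c) Not entailed — the page is what tore, not the poster.
(d) Entailed — the original entails any weakening of itself; this just drops 'loudly'.
(e) Not entailed — 'was writing' is progressive on an accomplishment; it does not entail the completed 'wrote'.
(f) Not entailed — the narrative places the snapping before the tearing, not after.

(a), (d)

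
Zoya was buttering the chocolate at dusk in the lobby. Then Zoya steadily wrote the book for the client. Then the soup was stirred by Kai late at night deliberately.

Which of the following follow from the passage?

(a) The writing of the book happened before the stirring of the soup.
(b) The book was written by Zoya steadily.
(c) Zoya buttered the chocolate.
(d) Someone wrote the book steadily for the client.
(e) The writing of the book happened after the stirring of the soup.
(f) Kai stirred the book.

(a) Entailed — the narrative places the writing before the stirring.
(b) Entailed — the original entails any weakening of itself; this just drops 'for the client'.
(c) Not entailed — 'was buttering' is progressive on an accomplishment; it does not entail the completed 'buttered'.
(d) Entailed — the original entails any weakening of itself; this just generalizes the agent.
(e) Not entailed — the narrative places the writing before the stirring, not after.
(f) Not entailed — Kai stirred the soup, not the book; the book belongs to the writing event.

(a), (b), (d)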